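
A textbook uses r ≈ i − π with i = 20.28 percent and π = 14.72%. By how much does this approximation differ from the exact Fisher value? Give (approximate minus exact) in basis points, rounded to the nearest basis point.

71 basis points

Approximate: r ≈ 20.280% − 14.720% = 5.5600%
Exact: (1 + 0.2028)/(1 + 0.1472) − 1 = 4.8466%
Error = 5.5600% − 4.8466% = 0.7134% → 71 basis points.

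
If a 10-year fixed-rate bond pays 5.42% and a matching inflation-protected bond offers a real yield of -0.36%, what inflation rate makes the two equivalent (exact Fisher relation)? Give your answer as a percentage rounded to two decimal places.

5.80%

(1 + π) = (1 + i)/(1 + r) = 1.05420 / 0.99640 = 1.058009
Break-even inflation = 1.058009 − 1 → 5.80%.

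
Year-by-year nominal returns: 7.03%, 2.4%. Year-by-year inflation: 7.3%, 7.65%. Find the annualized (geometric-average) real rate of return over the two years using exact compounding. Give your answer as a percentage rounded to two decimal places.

-2.59%

Nominal growth factor = 1.0703 × 1.0240 = 1.09598720
Price-level growth factor = 1.0730 × 1.0765 = 1.15508450
Real growth factor = 1.09598720 / 1.15508450 = 0.94883725
Annualized real rate = 0.94883725^(1/2) − 1 = -2.5917% → -2.59%.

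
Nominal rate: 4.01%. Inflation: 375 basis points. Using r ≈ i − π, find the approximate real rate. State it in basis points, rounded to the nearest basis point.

r ≈ i − π = 4.01% − 3.75% = 26 basis points.

26 basis points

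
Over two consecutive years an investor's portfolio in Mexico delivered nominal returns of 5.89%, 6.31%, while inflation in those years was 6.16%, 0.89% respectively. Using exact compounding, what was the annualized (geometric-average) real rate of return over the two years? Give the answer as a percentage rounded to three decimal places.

2.520%

Compound the nominal returns: 1.0589 × 1.0631 = 1.12571659.
Compound inflation: 1.0616 × 1.0089 = 1.07104824.
Deflate: 1.12571659 / 1.07104824 = 1.05104191.
Annualized real rate = 1.05104191^(1/2) − 1 = 2.5203% → 2.520%.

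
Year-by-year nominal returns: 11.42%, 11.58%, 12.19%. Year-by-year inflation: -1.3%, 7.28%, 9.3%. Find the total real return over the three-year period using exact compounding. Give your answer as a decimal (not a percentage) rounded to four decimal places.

Compound the nominal returns: 1.1142 × 1.1158 × 1.1219 = 1.394773.
Compound inflation: 0.9870 × 1.0728 × 1.0930 = 1.157327.
Deflate: 1.394773 / 1.157327 = 1.205168.
Total real return = 1.205168 − 1 → 0.2052.

0.2052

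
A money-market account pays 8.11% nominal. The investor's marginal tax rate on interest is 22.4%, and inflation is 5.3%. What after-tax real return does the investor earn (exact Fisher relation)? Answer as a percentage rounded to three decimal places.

After-tax nominal return = 8.11% × (1 − 0.224) = 6.29336%.
1 + r = 1.0629336 / 1.05300 = 1.009434
After-tax real rate = 1.009434 − 1 → 0.943%.

0.943%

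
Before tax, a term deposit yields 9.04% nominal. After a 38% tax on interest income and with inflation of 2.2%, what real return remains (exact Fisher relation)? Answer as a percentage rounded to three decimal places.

After-tax nominal return = 9.04% × (1 − 0.38) = 5.6048%.
1 + r = 1.056048 / 1.02200 = 1.0333151
After-tax real rate = 1.0333151 − 1 → 3.332%.

3.332%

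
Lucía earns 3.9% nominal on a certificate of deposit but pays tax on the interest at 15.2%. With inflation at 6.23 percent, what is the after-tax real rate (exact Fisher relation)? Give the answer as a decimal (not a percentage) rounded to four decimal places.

After-tax nominal return = 3.9% × (1 − 0.152) = 3.3072%.
1 + r = 1.033072 / 1.06230 = 0.972486
After-tax real rate = 0.972486 − 1 → -0.0275.

-0.0275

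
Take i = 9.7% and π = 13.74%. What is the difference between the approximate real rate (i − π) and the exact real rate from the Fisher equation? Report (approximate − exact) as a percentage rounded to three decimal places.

Approximate: r ≈ 9.700% − 13.740% = -4.0400%
Exact: (1 + 0.0970)/(1 + 0.1374) − 1 = -3.5520%
Error = -4.0400% − (-3.5520%) = -0.4880% → -0.488%.

-0.488%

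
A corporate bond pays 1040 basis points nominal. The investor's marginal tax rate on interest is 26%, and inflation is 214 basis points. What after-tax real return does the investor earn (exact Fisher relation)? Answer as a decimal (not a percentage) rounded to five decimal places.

0.05440

After-tax nominal return = 10.4% × (1 − 0.26) = 7.6960%.
1 + r = 1.07696 / 1.02140 = 1.054396
After-tax real rate = 1.054396 − 1 → 0.05440.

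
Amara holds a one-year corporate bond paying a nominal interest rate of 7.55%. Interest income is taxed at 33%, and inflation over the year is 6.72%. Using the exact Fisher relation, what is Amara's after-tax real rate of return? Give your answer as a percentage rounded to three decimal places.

After-tax nominal return = 7.55% × (1 − 0.33) = 5.0585%.
1 + r = 1.050585 / 1.06720 = 0.984431
After-tax real rate = 0.984431 − 1 → -1.557%.

-1.557%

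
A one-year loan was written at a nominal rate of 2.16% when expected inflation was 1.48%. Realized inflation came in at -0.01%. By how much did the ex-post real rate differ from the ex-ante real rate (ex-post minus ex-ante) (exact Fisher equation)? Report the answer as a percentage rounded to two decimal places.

Ex-ante: (1 + 0.0216)/(1 + 0.0148) − 1 = 0.6701%
Ex-post: (1 + 0.0216)/(1 − 0.0001) − 1 = 2.1702%
Difference (ex-post − ex-ante) = 1.5001% → 1.50%.

1.50%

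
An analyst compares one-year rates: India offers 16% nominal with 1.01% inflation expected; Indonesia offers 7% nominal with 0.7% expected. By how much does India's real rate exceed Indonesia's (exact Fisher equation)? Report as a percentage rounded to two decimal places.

India: (1 + 0.1600)/(1 + 0.0101) − 1 = 14.8401%
Indonesia: (1 + 0.0700)/(1 + 0.0070) − 1 = 6.2562%
Differential = 14.8401% − 6.2562% = 8.5839% → 8.58%.

8.58%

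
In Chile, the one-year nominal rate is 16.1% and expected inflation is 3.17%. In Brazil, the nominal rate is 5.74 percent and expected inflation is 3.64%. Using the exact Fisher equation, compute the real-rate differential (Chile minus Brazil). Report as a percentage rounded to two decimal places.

Chile: (1 + 0.1610)/(1 + 0.0317) − 1 = 12.5327%
Brazil: (1 + 0.0574)/(1 + 0.0364) − 1 = 2.0262%
Differential = 12.5327% − 2.0262% = 10.5065% → 10.51%.

10.51%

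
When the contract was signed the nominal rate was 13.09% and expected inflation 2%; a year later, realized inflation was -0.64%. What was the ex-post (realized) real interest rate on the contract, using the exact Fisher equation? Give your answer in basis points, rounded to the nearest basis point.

Ex-post: (1 + 0.1309)/(1 − 0.0064) − 1 = 13.8184%
So the realized real rate is 1382 basis points.

1382 basis points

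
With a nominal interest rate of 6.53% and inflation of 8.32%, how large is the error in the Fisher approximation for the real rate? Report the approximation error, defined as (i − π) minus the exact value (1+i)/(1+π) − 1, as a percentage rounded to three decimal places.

-0.137%

Approximate: r ≈ 6.530% − 8.320% = -1.7900%
Exact: (1 + 0.0653)/(1 + 0.0832) − 1 = -1.65251%
Error = -1.7900% − (-1.65251%) = -0.13749% → -0.137%.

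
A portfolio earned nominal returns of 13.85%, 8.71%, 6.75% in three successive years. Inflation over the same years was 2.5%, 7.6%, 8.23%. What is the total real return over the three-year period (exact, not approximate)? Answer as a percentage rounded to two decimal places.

10.68%

Compound the nominal returns: 1.1385 × 1.0871 × 1.0675 = 1.321206.
Compound inflation: 1.0250 × 1.0760 × 1.0823 = 1.193669.
Deflate: 1.321206 / 1.193669 = 1.106845.
Total real return = 1.106845 − 1 → 10.68%.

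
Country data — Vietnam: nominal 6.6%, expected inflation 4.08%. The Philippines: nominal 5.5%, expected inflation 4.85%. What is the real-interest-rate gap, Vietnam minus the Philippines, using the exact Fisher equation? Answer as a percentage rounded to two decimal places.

1.80%

Vietnam: (1 + 0.0660)/(1 + 0.0408) − 1 = 2.4212%
The Philippines: (1 + 0.0550)/(1 + 0.0485) − 1 = 0.6199%
Differential = 2.4212% − 0.6199% = 1.8013% → 1.80%.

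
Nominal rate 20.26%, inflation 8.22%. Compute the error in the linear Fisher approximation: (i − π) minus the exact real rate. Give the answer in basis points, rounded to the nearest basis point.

Approximate: r ≈ 20.260% − 8.220% = 12.0400%
Exact: (1 + 0.2026)/(1 + 0.0822) − 1 = 11.1255%
Error = 12.0400% − 11.1255% = 0.9145% → 91 basis points.

91 basis points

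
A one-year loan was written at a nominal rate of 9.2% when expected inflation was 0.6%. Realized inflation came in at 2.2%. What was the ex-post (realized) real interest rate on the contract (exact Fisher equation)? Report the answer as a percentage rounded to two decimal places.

Ex-post: (1 + 0.0920)/(1 + 0.0220) − 1 = 6.8493%
So the realized real rate is 6.85%.

6.85%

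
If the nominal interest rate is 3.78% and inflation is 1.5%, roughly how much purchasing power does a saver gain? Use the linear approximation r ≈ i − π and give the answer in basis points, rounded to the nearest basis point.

r ≈ i − π = 3.78% − 1.5% = 228 basis points.

228 basis points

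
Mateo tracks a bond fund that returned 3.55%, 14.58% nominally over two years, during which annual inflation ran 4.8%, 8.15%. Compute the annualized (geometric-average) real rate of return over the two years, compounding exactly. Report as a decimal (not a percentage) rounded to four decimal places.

0.0231

Compound the nominal returns: 1.0355 × 1.1458 = 1.18647590.
Compound inflation: 1.0480 × 1.0815 = 1.13341200.
Deflate: 1.18647590 / 1.13341200 = 1.04681784.
Annualized real rate = 1.04681784^(1/2) − 1 = 2.3141% → 0.0231.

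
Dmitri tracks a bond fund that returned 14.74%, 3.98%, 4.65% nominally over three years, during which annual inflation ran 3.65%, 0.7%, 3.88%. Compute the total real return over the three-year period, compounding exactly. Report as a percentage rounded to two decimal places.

15.15%

Nominal growth factor = 1.1474 × 1.0398 × 1.0465 = 1.248544
Price-level growth factor = 1.0365 × 1.0070 × 1.0388 = 1.084253
Real growth factor = 1.248544 / 1.084253 = 1.151524
Total real return = 1.151524 − 1 → 15.15%.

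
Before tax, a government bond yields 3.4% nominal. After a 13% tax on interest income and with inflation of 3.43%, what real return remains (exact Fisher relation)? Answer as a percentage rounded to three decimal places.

After-tax nominal return = 3.4% × (1 − 0.13) = 2.9580%.
1 + r = 1.02958 / 1.03430 = 0.995437
After-tax real rate = 0.995437 − 1 → -0.456%.

-0.456%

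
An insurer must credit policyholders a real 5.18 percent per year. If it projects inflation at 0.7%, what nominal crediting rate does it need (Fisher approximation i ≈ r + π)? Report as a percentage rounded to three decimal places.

5.880%

i ≈ r + π = 5.18% + 0.7% = 5.880%.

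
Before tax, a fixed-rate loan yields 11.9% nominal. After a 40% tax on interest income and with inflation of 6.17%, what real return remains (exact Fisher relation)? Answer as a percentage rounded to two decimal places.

0.91%

After-tax nominal return = 11.9% × (1 − 0.4) = 7.1400%.
1 + r = 1.07140 / 1.06170 = 1.009136
After-tax real rate = 1.009136 − 1 → 0.91%.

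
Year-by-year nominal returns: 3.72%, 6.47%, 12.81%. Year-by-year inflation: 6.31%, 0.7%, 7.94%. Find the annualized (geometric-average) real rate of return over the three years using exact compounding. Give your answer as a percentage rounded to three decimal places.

Compound the nominal returns: 1.0372 × 1.0647 × 1.1281 = 1.24576855.
Compound inflation: 1.0631 × 1.0070 × 1.0794 = 1.15554271.
Deflate: 1.24576855 / 1.15554271 = 1.07808092.
Annualized real rate = 1.07808092^(1/3) − 1 = 2.5378% → 2.538%.

2.538%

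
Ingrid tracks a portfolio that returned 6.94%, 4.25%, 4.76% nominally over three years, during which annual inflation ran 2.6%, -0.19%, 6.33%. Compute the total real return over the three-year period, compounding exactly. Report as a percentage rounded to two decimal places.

Compound the nominal returns: 1.0694 × 1.0425 × 1.0476 = 1.167916.
Compound inflation: 1.0260 × 0.9981 × 1.0633 = 1.088873.
Deflate: 1.167916 / 1.088873 = 1.072592.
Total real return = 1.072592 − 1 → 7.26%.

7.26%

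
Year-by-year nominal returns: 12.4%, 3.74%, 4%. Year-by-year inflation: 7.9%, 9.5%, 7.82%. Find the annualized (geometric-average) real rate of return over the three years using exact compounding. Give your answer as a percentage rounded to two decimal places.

Nominal growth factor = 1.1240 × 1.0374 × 1.0400 = 1.21267910
Price-level growth factor = 1.0790 × 1.0950 × 1.0782 = 1.27389869
Real growth factor = 1.21267910 / 1.27389869 = 0.95194313
Annualized real rate = 0.95194313^(1/3) − 1 = -1.6283% → -1.63%.

-1.63%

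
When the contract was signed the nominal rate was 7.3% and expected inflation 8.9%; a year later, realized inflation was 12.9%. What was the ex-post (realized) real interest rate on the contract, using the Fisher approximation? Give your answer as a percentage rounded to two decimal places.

-5.60%

Ex-post: 7.3% − 12.9% = -5.600%
So the realized real rate is -5.60%.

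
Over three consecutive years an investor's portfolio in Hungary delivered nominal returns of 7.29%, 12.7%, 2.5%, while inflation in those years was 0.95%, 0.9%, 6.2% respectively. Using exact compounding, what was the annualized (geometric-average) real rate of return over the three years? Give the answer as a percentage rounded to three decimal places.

4.639%

Compound the nominal returns: 1.0729 × 1.1270 × 1.0250 = 1.23938726.
Compound inflation: 1.0095 × 1.0090 × 1.0620 = 1.08173780.
Deflate: 1.23938726 / 1.08173780 = 1.14573722.
Annualized real rate = 1.14573722^(1/3) − 1 = 4.6393% → 4.639%.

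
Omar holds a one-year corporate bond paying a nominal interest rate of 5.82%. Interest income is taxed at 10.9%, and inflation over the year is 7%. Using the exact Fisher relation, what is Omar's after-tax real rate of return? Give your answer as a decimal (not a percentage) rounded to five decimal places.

-0.01696

After-tax nominal return = 5.82% × (1 − 0.109) = 5.18562%.
1 + r = 1.0518562 / 1.07000 = 0.983043
After-tax real rate = 0.983043 − 1 → -0.01696.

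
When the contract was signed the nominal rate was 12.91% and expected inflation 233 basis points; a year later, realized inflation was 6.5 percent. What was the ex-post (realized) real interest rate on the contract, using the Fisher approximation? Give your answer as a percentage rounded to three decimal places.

Ex-post: 12.91% − 6.5% = 6.410%
So the realized real rate is 6.410%.

6.410%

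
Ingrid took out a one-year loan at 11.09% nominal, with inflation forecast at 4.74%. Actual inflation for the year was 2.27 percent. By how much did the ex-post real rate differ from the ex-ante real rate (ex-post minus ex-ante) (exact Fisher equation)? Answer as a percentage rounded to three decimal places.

2.562%

Ex-ante: (1 + 0.1109)/(1 + 0.0474) − 1 = 6.0626%
Ex-post: (1 + 0.1109)/(1 + 0.0227) − 1 = 8.6242%
Difference (ex-post − ex-ante) = 2.5616% → 2.562%.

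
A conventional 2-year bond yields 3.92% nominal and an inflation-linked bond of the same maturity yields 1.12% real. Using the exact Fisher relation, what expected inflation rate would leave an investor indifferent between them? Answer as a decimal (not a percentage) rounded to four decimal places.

0.0277

(1 + π) = (1 + i)/(1 + r) = 1.03920 / 1.01120 = 1.027690
Break-even inflation = 1.027690 − 1 → 0.0277.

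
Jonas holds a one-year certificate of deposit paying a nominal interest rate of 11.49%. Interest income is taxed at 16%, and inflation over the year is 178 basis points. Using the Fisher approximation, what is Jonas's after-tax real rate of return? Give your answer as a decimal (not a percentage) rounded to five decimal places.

After-tax nominal return = 11.49% × (1 − 0.16) = 9.6516%.
r ≈ 9.6516% − 1.78% → 0.07872.

0.07872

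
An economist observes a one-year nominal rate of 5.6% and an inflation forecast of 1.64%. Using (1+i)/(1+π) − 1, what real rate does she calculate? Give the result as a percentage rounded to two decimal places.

By the Fisher equation, 1 + r = (1 + i)/(1 + π).
1 + r = 1.05600 / 1.01640 = 1.038961
r = 1.038961 − 1 = 3.8961%, i.e. 3.90%.

3.90%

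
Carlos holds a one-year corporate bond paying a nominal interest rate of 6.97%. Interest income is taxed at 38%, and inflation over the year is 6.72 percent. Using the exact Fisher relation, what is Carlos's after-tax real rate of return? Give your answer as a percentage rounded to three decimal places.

After-tax nominal return = 6.97% × (1 − 0.38) = 4.3214%.
1 + r = 1.043214 / 1.06720 = 0.977524
After-tax real rate = 0.977524 − 1 → -2.248%.

-2.248%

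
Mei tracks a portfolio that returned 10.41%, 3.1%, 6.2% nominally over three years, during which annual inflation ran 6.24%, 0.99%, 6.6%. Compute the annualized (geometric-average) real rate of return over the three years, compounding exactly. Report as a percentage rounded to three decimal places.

Nominal growth factor = 1.1041 × 1.0310 × 1.0620 = 1.208903380
Price-level growth factor = 1.0624 × 1.0099 × 1.0660 = 1.143730332
Real growth factor = 1.208903380 / 1.143730332 = 1.056982880
Annualized real rate = 1.056982880^(1/3) − 1 = 1.86445% → 1.864%.

1.864%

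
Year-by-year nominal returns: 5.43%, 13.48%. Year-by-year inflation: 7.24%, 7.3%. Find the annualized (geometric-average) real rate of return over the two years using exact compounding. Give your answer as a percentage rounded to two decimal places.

1.97%

Compound the nominal returns: 1.0543 × 1.1348 = 1.19641964.
Compound inflation: 1.0724 × 1.0730 = 1.15068520.
Deflate: 1.19641964 / 1.15068520 = 1.03974540.
Annualized real rate = 1.03974540^(1/2) − 1 = 1.9679% → 1.97%.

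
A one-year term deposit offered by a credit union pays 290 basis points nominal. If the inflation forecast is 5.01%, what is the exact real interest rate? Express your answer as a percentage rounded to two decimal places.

-2.01%

By the Fisher identity, 1 + r = (1 + i)/(1 + π).
1 + r = 1.02900 / 1.05010 = 0.979907
r = 0.979907 − 1 = -2.0093%, i.e. -2.01%.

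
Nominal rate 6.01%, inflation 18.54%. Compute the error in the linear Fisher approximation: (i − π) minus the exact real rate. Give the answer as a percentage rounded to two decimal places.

-1.96%

Approximate: r ≈ 6.010% − 18.540% = -12.5300%
Exact: (1 + 0.0601)/(1 + 0.1854) − 1 = -10.5703%
Error = -12.5300% − (-10.5703%) = -1.9597% → -1.96%.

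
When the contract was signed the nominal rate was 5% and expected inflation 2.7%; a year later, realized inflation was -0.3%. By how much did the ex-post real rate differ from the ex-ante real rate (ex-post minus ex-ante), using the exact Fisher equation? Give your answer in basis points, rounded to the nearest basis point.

Ex-ante: (1 + 0.0500)/(1 + 0.0270) − 1 = 2.2395%
Ex-post: (1 + 0.0500)/(1 − 0.0030) − 1 = 5.3159%
Difference (ex-post − ex-ante) = 3.0764% → 308 basis points.

308 basis points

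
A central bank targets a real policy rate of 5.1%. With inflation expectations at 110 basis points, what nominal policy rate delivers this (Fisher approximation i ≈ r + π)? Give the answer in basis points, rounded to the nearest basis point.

620 basis points

i ≈ r + π = 5.1% + 1.1% = 620 basis points.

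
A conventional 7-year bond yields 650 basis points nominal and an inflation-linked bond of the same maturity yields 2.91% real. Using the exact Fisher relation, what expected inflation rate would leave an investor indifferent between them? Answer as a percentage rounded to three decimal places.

3.488%

(1 + π) = (1 + i)/(1 + r) = 1.06500 / 1.02910 = 1.0348849
Break-even inflation = 1.0348849 − 1 → 3.488%.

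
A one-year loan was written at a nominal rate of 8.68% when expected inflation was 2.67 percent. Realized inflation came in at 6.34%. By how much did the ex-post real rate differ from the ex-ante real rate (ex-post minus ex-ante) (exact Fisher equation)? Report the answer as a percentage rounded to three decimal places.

Ex-ante: (1 + 0.0868)/(1 + 0.0267) − 1 = 5.8537%
Ex-post: (1 + 0.0868)/(1 + 0.0634) − 1 = 2.2005%
Difference (ex-post − ex-ante) = -3.6532% → -3.653%.

-3.653%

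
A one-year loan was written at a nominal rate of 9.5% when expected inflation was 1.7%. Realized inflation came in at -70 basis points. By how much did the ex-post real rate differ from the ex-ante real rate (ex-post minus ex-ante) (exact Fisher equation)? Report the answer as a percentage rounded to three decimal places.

Ex-ante: (1 + 0.0950)/(1 + 0.0170) − 1 = 7.6696%
Ex-post: (1 + 0.0950)/(1 − 0.0070) − 1 = 10.2719%
Difference (ex-post − ex-ante) = 2.6023% → 2.602%.

2.602%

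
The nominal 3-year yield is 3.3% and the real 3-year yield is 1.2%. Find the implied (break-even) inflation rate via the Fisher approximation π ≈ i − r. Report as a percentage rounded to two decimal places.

π ≈ i − r = 3.3% − 1.2% → 2.10%.

2.10%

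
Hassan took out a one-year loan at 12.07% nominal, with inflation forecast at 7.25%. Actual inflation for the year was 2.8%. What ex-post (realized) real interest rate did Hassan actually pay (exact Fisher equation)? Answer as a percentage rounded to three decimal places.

Ex-post: (1 + 0.1207)/(1 + 0.0280) − 1 = 9.01751%
So the realized real rate is 9.018%.

9.018%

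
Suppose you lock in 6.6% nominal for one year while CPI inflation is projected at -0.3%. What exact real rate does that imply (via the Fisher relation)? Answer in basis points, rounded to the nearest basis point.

692 basis points

1 + r = 1.06600 / 0.99700 = 1.069208
r = 1.069208 − 1 = 6.9208%, i.e. 692 basis points.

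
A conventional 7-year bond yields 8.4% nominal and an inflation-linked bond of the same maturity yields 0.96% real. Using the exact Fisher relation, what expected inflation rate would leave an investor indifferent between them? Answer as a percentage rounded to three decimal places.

(1 + π) = (1 + i)/(1 + r) = 1.08400 / 1.00960 = 1.073693
Break-even inflation = 1.073693 − 1 → 7.369%.

7.369%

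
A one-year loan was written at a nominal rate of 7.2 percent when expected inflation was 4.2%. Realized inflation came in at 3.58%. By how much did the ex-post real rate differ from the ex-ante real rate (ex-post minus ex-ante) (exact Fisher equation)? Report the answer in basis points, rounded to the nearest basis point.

Ex-ante: (1 + 0.0720)/(1 + 0.0420) − 1 = 2.8791%
Ex-post: (1 + 0.0720)/(1 + 0.0358) − 1 = 3.4949%
Difference (ex-post − ex-ante) = 0.6158% → 62 basis points.

62 basis points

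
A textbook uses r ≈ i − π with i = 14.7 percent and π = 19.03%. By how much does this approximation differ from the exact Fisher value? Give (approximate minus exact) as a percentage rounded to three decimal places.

Approximate: r ≈ 14.700% − 19.030% = -4.3300%
Exact: (1 + 0.1470)/(1 + 0.1903) − 1 = -3.6377%
Error = -4.3300% − (-3.6377%) = -0.6923% → -0.692%.

-0.692%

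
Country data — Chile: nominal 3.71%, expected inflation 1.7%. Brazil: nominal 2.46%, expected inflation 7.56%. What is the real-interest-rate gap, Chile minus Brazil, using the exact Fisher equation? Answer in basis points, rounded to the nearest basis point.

672 basis points

Chile: (1 + 0.0371)/(1 + 0.0170) − 1 = 1.9764%
Brazil: (1 + 0.0246)/(1 + 0.0756) − 1 = -4.7415%
Differential = 1.9764% − (-4.7415%) = 6.7179% → 672 basis points.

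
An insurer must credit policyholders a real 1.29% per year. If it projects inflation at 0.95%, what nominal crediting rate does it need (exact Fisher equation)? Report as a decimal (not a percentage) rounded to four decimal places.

0.0225

(1 + i) = (1 + r)(1 + π) = 1.01290 × 1.00950 = 1.02252255
i = 1.02252255 − 1, so the required nominal rate is 0.0225.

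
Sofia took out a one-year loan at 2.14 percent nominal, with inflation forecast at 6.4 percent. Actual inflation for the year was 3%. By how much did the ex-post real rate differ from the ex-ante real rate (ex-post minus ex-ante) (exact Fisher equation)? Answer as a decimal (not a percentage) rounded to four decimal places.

0.0317

Ex-ante: (1 + 0.0214)/(1 + 0.0640) − 1 = -4.0038%
Ex-post: (1 + 0.0214)/(1 + 0.0300) − 1 = -0.8350%
Difference (ex-post − ex-ante) = 3.1688% → 0.0317.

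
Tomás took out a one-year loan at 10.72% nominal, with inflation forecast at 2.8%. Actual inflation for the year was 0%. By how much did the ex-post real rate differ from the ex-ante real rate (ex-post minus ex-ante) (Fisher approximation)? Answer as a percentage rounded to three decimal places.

Ex-ante: 10.72% − 2.8% = 7.920%
Ex-post: 10.72% − 0% = 10.720%
Difference (ex-post − ex-ante) = 2.8000% → 2.800%.

2.800%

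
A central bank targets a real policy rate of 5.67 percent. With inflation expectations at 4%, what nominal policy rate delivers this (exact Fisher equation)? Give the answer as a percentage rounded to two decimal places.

(1 + i) = (1 + r)(1 + π) = 1.05670 × 1.04000 = 1.098968
i = 1.098968 − 1, so the required nominal rate is 9.90%.

9.90%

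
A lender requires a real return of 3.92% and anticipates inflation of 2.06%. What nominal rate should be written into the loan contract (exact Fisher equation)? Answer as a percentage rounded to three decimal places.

6.061%

(1 + i) = (1 + r)(1 + π) = 1.03920 × 1.02060 = 1.06060752
i = 1.06060752 − 1, so the required nominal rate is 6.061%.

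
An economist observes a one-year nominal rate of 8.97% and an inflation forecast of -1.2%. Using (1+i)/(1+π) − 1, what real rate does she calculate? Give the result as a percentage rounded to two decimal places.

10.29%

By the Fisher identity, 1 + r = (1 + i)/(1 + π).
1 + r = 1.08970 / 0.98800 = 1.102935
r = 1.102935 − 1 = 10.2935%, i.e. 10.29%.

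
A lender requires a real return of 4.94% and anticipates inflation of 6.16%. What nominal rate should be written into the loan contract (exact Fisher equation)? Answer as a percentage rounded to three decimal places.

(1 + i) = (1 + r)(1 + π) = 1.04940 × 1.06160 = 1.11404304
i = 1.11404304 − 1, so the required nominal rate is 11.404%.

11.404%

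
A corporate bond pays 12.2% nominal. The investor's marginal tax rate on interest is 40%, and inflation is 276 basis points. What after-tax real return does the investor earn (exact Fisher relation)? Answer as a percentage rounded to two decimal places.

After-tax nominal return = 12.2% × (1 − 0.4) = 7.3200%.
1 + r = 1.07320 / 1.02760 = 1.044375
After-tax real rate = 1.044375 − 1 → 4.44%.

4.44%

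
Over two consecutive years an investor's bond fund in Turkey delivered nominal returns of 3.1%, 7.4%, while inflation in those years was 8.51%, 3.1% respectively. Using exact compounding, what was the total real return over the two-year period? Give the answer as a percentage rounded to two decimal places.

Nominal growth factor = 1.0310 × 1.0740 = 1.107294
Price-level growth factor = 1.0851 × 1.0310 = 1.118738
Real growth factor = 1.107294 / 1.118738 = 0.989771
Total real return = 0.989771 − 1 → -1.02%.

-1.02%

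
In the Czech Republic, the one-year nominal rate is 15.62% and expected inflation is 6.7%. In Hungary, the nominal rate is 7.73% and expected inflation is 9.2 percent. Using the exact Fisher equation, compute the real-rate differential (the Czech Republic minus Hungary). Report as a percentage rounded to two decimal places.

9.71%

The Czech Republic: (1 + 0.1562)/(1 + 0.0670) − 1 = 8.3599%
Hungary: (1 + 0.0773)/(1 + 0.0920) − 1 = -1.3462%
Differential = 8.3599% − (-1.3462%) = 9.7060% → 9.71%.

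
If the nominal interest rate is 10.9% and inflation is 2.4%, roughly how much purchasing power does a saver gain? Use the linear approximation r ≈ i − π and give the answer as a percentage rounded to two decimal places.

r ≈ i − π = 10.9% − 2.4% = 8.50%.

8.50%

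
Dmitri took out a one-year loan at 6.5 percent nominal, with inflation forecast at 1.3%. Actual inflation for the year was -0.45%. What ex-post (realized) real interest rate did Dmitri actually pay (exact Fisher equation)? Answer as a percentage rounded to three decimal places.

Ex-post: (1 + 0.0650)/(1 − 0.0045) − 1 = 6.9814%
So the realized real rate is 6.981%.

6.981%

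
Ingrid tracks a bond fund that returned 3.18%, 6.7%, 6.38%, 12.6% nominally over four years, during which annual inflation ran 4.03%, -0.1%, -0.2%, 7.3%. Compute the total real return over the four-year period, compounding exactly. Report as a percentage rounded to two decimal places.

Compound the nominal returns: 1.0318 × 1.0670 × 1.0638 × 1.1260 = 1.318737.
Compound inflation: 1.0403 × 0.9990 × 0.9980 × 1.0730 = 1.112895.
Deflate: 1.318737 / 1.112895 = 1.184961.
Total real return = 1.184961 − 1 → 18.50%.

18.50%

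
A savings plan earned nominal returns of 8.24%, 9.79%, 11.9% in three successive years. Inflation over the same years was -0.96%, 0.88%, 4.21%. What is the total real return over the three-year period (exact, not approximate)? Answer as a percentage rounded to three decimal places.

27.719%

Compound the nominal returns: 1.0824 × 1.0979 × 1.1190 = 1.329783.
Compound inflation: 0.9904 × 1.0088 × 1.0421 = 1.041178.
Deflate: 1.329783 / 1.041178 = 1.277190.
Total real return = 1.277190 − 1 → 27.719%.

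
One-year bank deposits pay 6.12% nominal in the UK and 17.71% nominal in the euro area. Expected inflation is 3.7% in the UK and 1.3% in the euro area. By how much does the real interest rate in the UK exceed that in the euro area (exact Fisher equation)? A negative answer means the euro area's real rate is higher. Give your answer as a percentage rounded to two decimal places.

-13.87%

The UK: (1 + 0.0612)/(1 + 0.0370) − 1 = 2.3337%
The euro area: (1 + 0.1771)/(1 + 0.0130) − 1 = 16.1994%
Differential = 2.3337% − 16.1994% = -13.8658% → -13.87%.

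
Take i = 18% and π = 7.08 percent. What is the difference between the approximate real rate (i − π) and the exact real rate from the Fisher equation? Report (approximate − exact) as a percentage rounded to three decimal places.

0.722%

Approximate: r ≈ 18.000% − 7.080% = 10.9200%
Exact: (1 + 0.1800)/(1 + 0.0708) − 1 = 10.1980%
Error = 10.9200% − 10.1980% = 0.7220% → 0.722%.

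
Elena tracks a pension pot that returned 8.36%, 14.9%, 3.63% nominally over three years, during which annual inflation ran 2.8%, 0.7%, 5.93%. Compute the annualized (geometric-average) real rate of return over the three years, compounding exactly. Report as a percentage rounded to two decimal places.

5.57%

Nominal growth factor = 1.0836 × 1.1490 × 1.0363 = 1.29025195
Price-level growth factor = 1.0280 × 1.0070 × 1.0593 = 1.09658312
Real growth factor = 1.29025195 / 1.09658312 = 1.17661117
Annualized real rate = 1.17661117^(1/3) − 1 = 5.5709% → 5.57%.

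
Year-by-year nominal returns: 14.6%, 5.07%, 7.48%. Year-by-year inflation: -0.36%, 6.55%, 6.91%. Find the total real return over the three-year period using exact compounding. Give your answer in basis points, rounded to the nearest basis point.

1402 basis points

Compound the nominal returns: 1.1460 × 1.0507 × 1.0748 = 1.294169.
Compound inflation: 0.9964 × 1.0655 × 1.0691 = 1.135025.
Deflate: 1.294169 / 1.135025 = 1.140212.
Total real return = 1.140212 − 1 → 1402 basis points.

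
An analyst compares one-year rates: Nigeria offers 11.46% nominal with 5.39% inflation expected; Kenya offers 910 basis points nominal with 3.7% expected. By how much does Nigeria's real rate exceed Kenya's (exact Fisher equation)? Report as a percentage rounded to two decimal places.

0.55%

Nigeria: (1 + 0.1146)/(1 + 0.0539) − 1 = 5.7596%
Kenya: (1 + 0.0910)/(1 + 0.0370) − 1 = 5.2073%
Differential = 5.7596% − 5.2073% = 0.5522% → 0.55%.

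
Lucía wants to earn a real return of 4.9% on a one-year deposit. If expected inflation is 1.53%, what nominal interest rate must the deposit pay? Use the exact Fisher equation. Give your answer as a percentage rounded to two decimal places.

(1 + i) = (1 + r)(1 + π) = 1.04900 × 1.01530 = 1.0650497
i = 1.0650497 − 1, so the required nominal rate is 6.50%.

6.50%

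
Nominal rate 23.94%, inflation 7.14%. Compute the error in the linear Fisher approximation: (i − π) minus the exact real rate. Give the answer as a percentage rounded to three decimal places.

1.120%

Approximate: r ≈ 23.940% − 7.140% = 16.8000%
Exact: (1 + 0.2394)/(1 + 0.0714) − 1 = 15.6804%
Error = 16.8000% − 15.6804% = 1.1196% → 1.120%.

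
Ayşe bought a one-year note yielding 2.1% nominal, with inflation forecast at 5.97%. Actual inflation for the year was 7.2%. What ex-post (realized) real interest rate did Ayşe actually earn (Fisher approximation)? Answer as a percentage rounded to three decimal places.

Ex-post: 2.1% − 7.2% = -5.100%
So the realized real rate is -5.100%.

-5.100%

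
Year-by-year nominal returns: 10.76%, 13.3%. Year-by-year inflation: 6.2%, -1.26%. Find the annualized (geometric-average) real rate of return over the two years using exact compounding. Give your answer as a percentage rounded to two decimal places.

9.40%

Nominal growth factor = 1.1076 × 1.1330 = 1.254910800
Price-level growth factor = 1.0620 × 0.9874 = 1.048618800
Real growth factor = 1.254910800 / 1.048618800 = 1.196727352
Annualized real rate = 1.196727352^(1/2) − 1 = 9.39503% → 9.40%.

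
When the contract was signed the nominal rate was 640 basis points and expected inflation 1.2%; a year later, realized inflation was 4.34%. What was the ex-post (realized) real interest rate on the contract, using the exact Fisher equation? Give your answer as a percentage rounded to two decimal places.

Ex-post: (1 + 0.0640)/(1 + 0.0434) − 1 = 1.9743%
So the realized real rate is 1.97%.

1.97%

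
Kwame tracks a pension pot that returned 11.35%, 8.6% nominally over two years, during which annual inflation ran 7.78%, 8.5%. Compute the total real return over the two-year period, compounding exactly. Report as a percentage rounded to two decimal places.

Compound the nominal returns: 1.1135 × 1.0860 = 1.209261.
Compound inflation: 1.0778 × 1.0850 = 1.169413.
Deflate: 1.209261 / 1.169413 = 1.034075.
Total real return = 1.034075 − 1 → 3.41%.

3.41%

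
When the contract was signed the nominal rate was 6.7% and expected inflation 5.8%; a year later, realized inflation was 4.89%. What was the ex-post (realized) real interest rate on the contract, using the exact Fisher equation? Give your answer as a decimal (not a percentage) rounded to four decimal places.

0.0173

Ex-post: (1 + 0.0670)/(1 + 0.0489) − 1 = 1.7256%
So the realized real rate is 0.0173.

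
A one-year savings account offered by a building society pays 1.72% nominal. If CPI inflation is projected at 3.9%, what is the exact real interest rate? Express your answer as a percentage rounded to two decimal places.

1 + r = 1.01720 / 1.03900 = 0.979018
r = 0.979018 − 1 = -2.0982%, i.e. -2.10%.

-2.10%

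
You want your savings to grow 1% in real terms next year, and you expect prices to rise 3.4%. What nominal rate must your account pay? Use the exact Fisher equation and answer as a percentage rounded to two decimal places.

4.43%

(1 + i) = (1 + r)(1 + π) = 1.01000 × 1.03400 = 1.04434
i = 1.04434 − 1, so the required nominal rate is 4.43%.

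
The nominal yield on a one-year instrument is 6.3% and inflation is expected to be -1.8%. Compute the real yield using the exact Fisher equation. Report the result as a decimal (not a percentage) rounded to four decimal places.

By the Fisher relation, 1 + r = (1 + i)/(1 + π).
1 + r = 1.06300 / 0.98200 = 1.082485
r = 1.082485 − 1 = 8.2485%, i.e. 0.0825.

0.0825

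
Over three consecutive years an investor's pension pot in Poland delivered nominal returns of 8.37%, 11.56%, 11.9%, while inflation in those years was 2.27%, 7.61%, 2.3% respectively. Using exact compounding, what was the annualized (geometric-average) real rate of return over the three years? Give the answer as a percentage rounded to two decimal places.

Nominal growth factor = 1.0837 × 1.1156 × 1.1190 = 1.35284383
Price-level growth factor = 1.0227 × 1.0761 × 1.0230 = 1.12583960
Real growth factor = 1.35284383 / 1.12583960 = 1.20163106
Annualized real rate = 1.20163106^(1/3) − 1 = 6.3140% → 6.31%.

6.31%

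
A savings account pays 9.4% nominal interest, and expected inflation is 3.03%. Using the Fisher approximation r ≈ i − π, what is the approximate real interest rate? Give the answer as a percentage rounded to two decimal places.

r ≈ i − π = 9.4% − 3.03% = 6.37%.

6.37%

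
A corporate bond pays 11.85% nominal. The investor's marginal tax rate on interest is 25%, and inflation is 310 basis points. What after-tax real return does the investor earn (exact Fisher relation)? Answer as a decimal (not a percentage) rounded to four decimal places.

After-tax nominal return = 11.85% × (1 − 0.25) = 8.8875%.
1 + r = 1.088875 / 1.03100 = 1.056135
After-tax real rate = 1.056135 − 1 → 0.0561.

0.0561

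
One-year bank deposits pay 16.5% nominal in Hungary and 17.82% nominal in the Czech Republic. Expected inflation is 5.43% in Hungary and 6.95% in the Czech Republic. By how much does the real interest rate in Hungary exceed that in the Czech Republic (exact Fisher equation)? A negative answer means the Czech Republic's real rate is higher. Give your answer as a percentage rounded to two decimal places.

0.34%

Hungary: (1 + 0.1650)/(1 + 0.0543) − 1 = 10.4999%
The Czech Republic: (1 + 0.1782)/(1 + 0.0695) − 1 = 10.1636%
Differential = 10.4999% − 10.1636% = 0.3362% → 0.34%.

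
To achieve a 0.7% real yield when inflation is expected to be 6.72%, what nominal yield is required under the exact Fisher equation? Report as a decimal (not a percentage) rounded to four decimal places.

0.0747

(1 + i) = (1 + r)(1 + π) = 1.00700 × 1.06720 = 1.0746704
i = 1.0746704 − 1, so the required nominal rate is 0.0747.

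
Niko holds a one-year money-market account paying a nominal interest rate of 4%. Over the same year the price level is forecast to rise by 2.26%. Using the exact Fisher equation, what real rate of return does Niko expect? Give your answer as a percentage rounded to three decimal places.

1.702%

By the Fisher equation, 1 + r = (1 + i)/(1 + π).
1 + r = 1.04000 / 1.02260 = 1.0170155
r = 1.0170155 − 1 = 1.70155%, i.e. 1.702%.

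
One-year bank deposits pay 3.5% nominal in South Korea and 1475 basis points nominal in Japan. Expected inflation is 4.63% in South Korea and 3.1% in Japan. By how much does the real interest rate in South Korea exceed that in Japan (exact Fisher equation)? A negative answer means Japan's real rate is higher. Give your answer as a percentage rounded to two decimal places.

-12.38%

South Korea: (1 + 0.0350)/(1 + 0.0463) − 1 = -1.0800%
Japan: (1 + 0.1475)/(1 + 0.0310) − 1 = 11.2997%
Differential = -1.0800% − 11.2997% = -12.3797% → -12.38%.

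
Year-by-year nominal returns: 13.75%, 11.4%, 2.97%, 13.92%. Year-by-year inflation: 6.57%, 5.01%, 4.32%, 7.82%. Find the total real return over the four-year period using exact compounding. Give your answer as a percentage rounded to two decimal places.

Compound the nominal returns: 1.1375 × 1.1140 × 1.0297 × 1.1392 = 1.486440.
Compound inflation: 1.0657 × 1.0501 × 1.0432 × 1.0782 = 1.258730.
Deflate: 1.486440 / 1.258730 = 1.180904.
Total real return = 1.180904 − 1 → 18.09%.

18.09%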